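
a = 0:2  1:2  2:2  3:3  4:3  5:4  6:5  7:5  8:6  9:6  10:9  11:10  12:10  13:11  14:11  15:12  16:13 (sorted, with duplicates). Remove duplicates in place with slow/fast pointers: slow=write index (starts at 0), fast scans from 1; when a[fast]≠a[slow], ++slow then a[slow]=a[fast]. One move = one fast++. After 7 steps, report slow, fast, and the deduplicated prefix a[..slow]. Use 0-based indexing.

slow=0 fast=1: a[fast]=2=a[slow] dup, fast++
slow=0 fast=2: a[fast]=2=a[slow] dup, fast++
slow=0 fast=3: a[fast]=3≠a[slow]=2 write a[1]=3, slow++,fast++
slow=1 fast=4: a[fast]=3=a[slow] dup, fast++
slow=1 fast=5: a[fast]=4≠a[slow]=3 write a[2]=4, slow++,fast++
slow=2 fast=6: a[fast]=5≠a[slow]=4 write a[3]=5, slow++,fast++
slow=3 fast=7: a[fast]=5=a[slow] dup, fast++

slow=3, fast=8, prefix=[2, 3, 4, 5]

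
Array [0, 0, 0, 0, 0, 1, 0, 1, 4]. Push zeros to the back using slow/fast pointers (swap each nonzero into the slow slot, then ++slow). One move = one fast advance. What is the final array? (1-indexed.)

[1, 1, 4, 0, 0, 0, 0, 0, 0]

(s=1,f=1) a[fast]=0 → fast++
(s=1,f=2) a[fast]=0 → fast++
(s=1,f=3) a[fast]=0 → fast++
(s=1,f=4) a[fast]=0 → fast++
(s=1,f=5) a[fast]=0 → fast++
(s=1,f=6) a[fast]=1≠0 swap→a[1]=1 → slow++,fast++
(s=2,f=7) a[fast]=0 → fast++
(s=2,f=8) a[fast]=1≠0 swap→a[2]=1 → slow++,fast++
(s=3,f=9) a[fast]=4≠0 swap→a[3]=4 → slow++,fast++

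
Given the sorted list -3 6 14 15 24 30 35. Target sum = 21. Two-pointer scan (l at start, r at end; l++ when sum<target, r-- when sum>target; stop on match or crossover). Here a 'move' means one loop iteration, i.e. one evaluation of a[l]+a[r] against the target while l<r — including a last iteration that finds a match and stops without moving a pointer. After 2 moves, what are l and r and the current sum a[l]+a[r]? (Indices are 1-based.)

[1,7] -3+35=32 >21 → r--
[1,6] -3+30=27 >21 → r--

l=1, r=5, sum=21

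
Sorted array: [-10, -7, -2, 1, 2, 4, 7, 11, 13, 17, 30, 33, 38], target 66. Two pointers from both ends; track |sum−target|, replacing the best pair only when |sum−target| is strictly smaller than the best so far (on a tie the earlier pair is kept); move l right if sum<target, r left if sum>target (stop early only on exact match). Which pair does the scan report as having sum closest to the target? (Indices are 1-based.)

l=1 r=13: -10+38=28 d=38 *, l++
l=2 r=13: -7+38=31 d=35 *, l++
l=3 r=13: -2+38=36 d=30 *, l++
l=4 r=13: 1+38=39 d=27 *, l++
l=5 r=13: 2+38=40 d=26 *, l++
l=6 r=13: 4+38=42 d=24 *, l++
l=7 r=13: 7+38=45 d=21 *, l++
l=8 r=13: 11+38=49 d=17 *, l++
l=9 r=13: 13+38=51 d=15 *, l++
l=10 r=13: 17+38=55 d=11 *, l++
l=11 r=13: 30+38=68 d=2 *, r--
l=11 r=12: 30+33=63 d=3, l++

pair (30, 38) with sum 68 (|Δ|=2)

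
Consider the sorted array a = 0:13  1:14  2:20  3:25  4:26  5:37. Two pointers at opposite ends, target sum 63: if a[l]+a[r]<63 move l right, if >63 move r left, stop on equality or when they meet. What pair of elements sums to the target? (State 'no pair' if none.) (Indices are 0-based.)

(26, 37)

[0,5] 13+37=50 <63 → l++
[1,5] 14+37=51 <63 → l++
[2,5] 20+37=57 <63 → l++
[3,5] 25+37=62 <63 → l++
[4,5] 26+37=63 → found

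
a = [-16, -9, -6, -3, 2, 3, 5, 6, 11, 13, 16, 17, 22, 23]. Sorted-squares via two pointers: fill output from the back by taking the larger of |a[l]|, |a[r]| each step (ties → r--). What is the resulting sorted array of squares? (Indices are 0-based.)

l=0 r=13: |-16|<=|23| out[13]=529, r--
l=0 r=12: |-16|<=|22| out[12]=484, r--
l=0 r=11: |-16|<=|17| out[11]=289, r--
l=0 r=10: |-16|<=|16| out[10]=256, r--
l=0 r=9: |-16|>|13| out[9]=256, l++
l=1 r=9: |-9|<=|13| out[8]=169, r--
l=1 r=8: |-9|<=|11| out[7]=121, r--
l=1 r=7: |-9|>|6| out[6]=81, l++
l=2 r=7: |-6|<=|6| out[5]=36, r--
l=2 r=6: |-6|>|5| out[4]=36, l++
l=3 r=6: |-3|<=|5| out[3]=25, r--
l=3 r=5: |-3|<=|3| out[2]=9, r--
l=3 r=4: |-3|>|2| out[1]=9, l++
l=4 r=4: |2|<=|2| out[0]=4, r--

[4, 9, 9, 25, 36, 36, 81, 121, 169, 256, 256, 289, 484, 529]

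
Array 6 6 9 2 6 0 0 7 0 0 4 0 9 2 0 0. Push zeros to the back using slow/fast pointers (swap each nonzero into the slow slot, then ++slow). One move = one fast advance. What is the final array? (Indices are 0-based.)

(s=0,f=0) a[fast]=6≠0 swap→a[0]=6 → slow++,fast++
(s=1,f=1) a[fast]=6≠0 swap→a[1]=6 → slow++,fast++
(s=2,f=2) a[fast]=9≠0 swap→a[2]=9 → slow++,fast++
(s=3,f=3) a[fast]=2≠0 swap→a[3]=2 → slow++,fast++
(s=4,f=4) a[fast]=6≠0 swap→a[4]=6 → slow++,fast++
(s=5,f=5) a[fast]=0 → fast++
(s=5,f=6) a[fast]=0 → fast++
(s=5,f=7) a[fast]=7≠0 swap→a[5]=7 → slow++,fast++
(s=6,f=8) a[fast]=0 → fast++
(s=6,f=9) a[fast]=0 → fast++
(s=6,f=10) a[fast]=4≠0 swap→a[6]=4 → slow++,fast++
(s=7,f=11) a[fast]=0 → fast++
(s=7,f=12) a[fast]=9≠0 swap→a[7]=9 → slow++,fast++
(s=8,f=13) a[fast]=2≠0 swap→a[8]=2 → slow++,fast++
(s=9,f=14) a[fast]=0 → fast++
(s=9,f=15) a[fast]=0 → fast++

[6, 6, 9, 2, 6, 7, 4, 9, 2, 0, 0, 0, 0, 0, 0, 0]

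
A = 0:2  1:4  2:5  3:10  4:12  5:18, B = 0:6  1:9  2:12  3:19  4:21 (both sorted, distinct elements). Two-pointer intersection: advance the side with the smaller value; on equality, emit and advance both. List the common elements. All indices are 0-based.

intersection = [12]

[i=0,j=0] 2<6 → i++
[i=1,j=0] 4<6 → i++
[i=2,j=0] 5<6 → i++
[i=3,j=0] 10>6 → j++
[i=3,j=1] 10>9 → j++
[i=3,j=2] 10<12 → i++
[i=4,j=2] 12==12 emit → i++,j++
[i=5,j=3] 18<19 → i++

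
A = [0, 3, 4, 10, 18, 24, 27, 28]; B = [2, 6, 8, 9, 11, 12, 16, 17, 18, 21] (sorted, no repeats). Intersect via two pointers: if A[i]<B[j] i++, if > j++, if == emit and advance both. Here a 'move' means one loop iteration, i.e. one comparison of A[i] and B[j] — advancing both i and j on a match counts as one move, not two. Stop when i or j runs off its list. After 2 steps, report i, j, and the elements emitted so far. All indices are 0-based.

i=1, j=1, emitted=[]

[i=0,j=0] 0<2 → i++
[i=1,j=0] 3>2 → j++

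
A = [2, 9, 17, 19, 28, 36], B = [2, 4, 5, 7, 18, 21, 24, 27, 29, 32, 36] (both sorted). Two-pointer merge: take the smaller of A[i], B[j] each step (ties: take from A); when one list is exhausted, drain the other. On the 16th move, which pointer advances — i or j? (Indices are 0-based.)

[i=0,j=0] A[i]=2<=B[j]=2 take 2 → i++
[i=1,j=0] A[i]=9>B[j]=2 take 2 → j++
[i=1,j=1] A[i]=9>B[j]=4 take 4 → j++
[i=1,j=2] A[i]=9>B[j]=5 take 5 → j++
[i=1,j=3] A[i]=9>B[j]=7 take 7 → j++
[i=1,j=4] A[i]=9<=B[j]=18 take 9 → i++
[i=2,j=4] A[i]=17<=B[j]=18 take 17 → i++
[i=3,j=4] A[i]=19>B[j]=18 take 18 → j++
[i=3,j=5] A[i]=19<=B[j]=21 take 19 → i++
[i=4,j=5] A[i]=28>B[j]=21 take 21 → j++
[i=4,j=6] A[i]=28>B[j]=24 take 24 → j++
[i=4,j=7] A[i]=28>B[j]=27 take 27 → j++
[i=4,j=8] A[i]=28<=B[j]=29 take 28 → i++
[i=5,j=8] A[i]=36>B[j]=29 take 29 → j++
[i=5,j=9] A[i]=36>B[j]=32 take 32 → j++
[i=5,j=10] A[i]=36<=B[j]=36 take 36 → i++

i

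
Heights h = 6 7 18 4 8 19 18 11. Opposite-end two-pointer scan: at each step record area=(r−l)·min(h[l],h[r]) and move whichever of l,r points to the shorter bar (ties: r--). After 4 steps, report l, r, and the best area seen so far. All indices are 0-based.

l=2, r=5, best area=72

[0,7] min(6,11)*7=42 best=42 * → l++
[1,7] min(7,11)*6=42 best=42 → l++
[2,7] min(18,11)*5=55 best=55 * → r--
[2,6] min(18,18)*4=72 best=72 * → r--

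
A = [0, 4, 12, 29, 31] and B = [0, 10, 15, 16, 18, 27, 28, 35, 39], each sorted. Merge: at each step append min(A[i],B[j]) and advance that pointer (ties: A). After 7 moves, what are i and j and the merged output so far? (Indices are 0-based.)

i=3, j=4, merged so far=[0, 0, 4, 10, 12, 15, 16]

[i=0,j=0] A[i]=0<=B[j]=0 take 0 → i++
[i=1,j=0] A[i]=4>B[j]=0 take 0 → j++
[i=1,j=1] A[i]=4<=B[j]=10 take 4 → i++
[i=2,j=1] A[i]=12>B[j]=10 take 10 → j++
[i=2,j=2] A[i]=12<=B[j]=15 take 12 → i++
[i=3,j=2] A[i]=29>B[j]=15 take 15 → j++
[i=3,j=3] A[i]=29>B[j]=16 take 16 → j++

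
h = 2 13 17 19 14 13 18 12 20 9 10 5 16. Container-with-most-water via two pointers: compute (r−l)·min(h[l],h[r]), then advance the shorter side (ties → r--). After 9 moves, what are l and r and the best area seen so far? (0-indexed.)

[0,12] min(2,16)*12=24 best=24 * → l++
[1,12] min(13,16)*11=143 best=143 * → l++
[2,12] min(17,16)*10=160 best=160 * → r--
[2,11] min(17,5)*9=45 best=160 → r--
[2,10] min(17,10)*8=80 best=160 → r--
[2,9] min(17,9)*7=63 best=160 → r--
[2,8] min(17,20)*6=102 best=160 → l++
[3,8] min(19,20)*5=95 best=160 → l++
[4,8] min(14,20)*4=56 best=160 → l++

l=5, r=8, best area=160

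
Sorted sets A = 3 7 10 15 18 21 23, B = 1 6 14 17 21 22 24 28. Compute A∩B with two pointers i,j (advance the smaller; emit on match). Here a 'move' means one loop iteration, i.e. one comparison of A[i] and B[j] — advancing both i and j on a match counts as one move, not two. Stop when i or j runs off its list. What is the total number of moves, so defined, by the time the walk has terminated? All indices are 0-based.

i=0 j=0: 3>1, j++
i=0 j=1: 3<6, i++
i=1 j=1: 7>6, j++
i=1 j=2: 7<14, i++
i=2 j=2: 10<14, i++
i=3 j=2: 15>14, j++
i=3 j=3: 15<17, i++
i=4 j=3: 18>17, j++
i=4 j=4: 18<21, i++
i=5 j=4: 21==21 emit, i++,j++
i=6 j=5: 23>22, j++
i=6 j=6: 23<24, i++

12 moves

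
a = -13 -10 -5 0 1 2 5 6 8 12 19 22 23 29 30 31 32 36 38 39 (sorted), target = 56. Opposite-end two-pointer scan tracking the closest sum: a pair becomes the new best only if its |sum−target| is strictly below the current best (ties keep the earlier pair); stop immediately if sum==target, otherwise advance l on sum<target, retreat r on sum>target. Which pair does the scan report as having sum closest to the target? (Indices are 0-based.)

[0,19] -13+39=26 d=30 * → l++
[1,19] -10+39=29 d=27 * → l++
[2,19] -5+39=34 d=22 * → l++
[3,19] 0+39=39 d=17 * → l++
[4,19] 1+39=40 d=16 * → l++
[5,19] 2+39=41 d=15 * → l++
[6,19] 5+39=44 d=12 * → l++
[7,19] 6+39=45 d=11 * → l++
[8,19] 8+39=47 d=9 * → l++
[9,19] 12+39=51 d=5 * → l++
[10,19] 19+39=58 d=2 * → r--
[10,18] 19+38=57 d=1 * → r--
[10,17] 19+36=55 d=1 → l++
[11,17] 22+36=58 d=2 → r--
[11,16] 22+32=54 d=2 → l++
[12,16] 23+32=55 d=1 → l++
[13,16] 29+32=61 d=5 → r--
[13,15] 29+31=60 d=4 → r--
[13,14] 29+30=59 d=3 → r--

pair (19, 38) with sum 57 (|Δ|=1)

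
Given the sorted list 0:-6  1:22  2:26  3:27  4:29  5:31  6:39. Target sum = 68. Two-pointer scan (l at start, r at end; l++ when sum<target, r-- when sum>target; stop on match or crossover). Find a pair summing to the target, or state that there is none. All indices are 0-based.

[0,6] -6+39=33 <68 → l++
[1,6] 22+39=61 <68 → l++
[2,6] 26+39=65 <68 → l++
[3,6] 27+39=66 <68 → l++
[4,6] 29+39=68 → found

(29, 39)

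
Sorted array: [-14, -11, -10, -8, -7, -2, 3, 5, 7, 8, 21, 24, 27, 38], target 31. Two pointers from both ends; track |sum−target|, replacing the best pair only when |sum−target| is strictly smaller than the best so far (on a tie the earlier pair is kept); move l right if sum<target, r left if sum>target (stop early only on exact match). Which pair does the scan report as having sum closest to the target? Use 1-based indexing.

l=1 r=14: -14+38=24 d=7 *, l++
l=2 r=14: -11+38=27 d=4 *, l++
l=3 r=14: -10+38=28 d=3 *, l++
l=4 r=14: -8+38=30 d=1 *, l++
l=5 r=14: -7+38=31 d=0 *, stop

pair (-7, 38) with sum 31 (|Δ|=0)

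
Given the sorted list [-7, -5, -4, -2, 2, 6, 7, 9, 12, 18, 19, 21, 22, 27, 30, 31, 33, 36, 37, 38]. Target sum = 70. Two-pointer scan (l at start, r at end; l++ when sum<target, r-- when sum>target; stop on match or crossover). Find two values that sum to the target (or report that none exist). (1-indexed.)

(33, 37)

l=1 r=20: -7+38=31 <70, l++
l=2 r=20: -5+38=33 <70, l++
l=3 r=20: -4+38=34 <70, l++
l=4 r=20: -2+38=36 <70, l++
l=5 r=20: 2+38=40 <70, l++
l=6 r=20: 6+38=44 <70, l++
l=7 r=20: 7+38=45 <70, l++
l=8 r=20: 9+38=47 <70, l++
l=9 r=20: 12+38=50 <70, l++
l=10 r=20: 18+38=56 <70, l++
l=11 r=20: 19+38=57 <70, l++
l=12 r=20: 21+38=59 <70, l++
l=13 r=20: 22+38=60 <70, l++
l=14 r=20: 27+38=65 <70, l++
l=15 r=20: 30+38=68 <70, l++
l=16 r=20: 31+38=69 <70, l++
l=17 r=20: 33+38=71 >70, r--
l=17 r=19: 33+37=70, found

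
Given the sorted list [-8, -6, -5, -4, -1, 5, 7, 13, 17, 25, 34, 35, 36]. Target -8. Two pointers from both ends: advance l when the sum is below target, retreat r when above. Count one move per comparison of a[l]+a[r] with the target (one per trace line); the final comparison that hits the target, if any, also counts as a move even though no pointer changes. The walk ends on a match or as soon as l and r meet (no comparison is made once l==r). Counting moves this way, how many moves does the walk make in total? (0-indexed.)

l=0 r=12: -8+36=28 >-8, r--
l=0 r=11: -8+35=27 >-8, r--
l=0 r=10: -8+34=26 >-8, r--
l=0 r=9: -8+25=17 >-8, r--
l=0 r=8: -8+17=9 >-8, r--
l=0 r=7: -8+13=5 >-8, r--
l=0 r=6: -8+7=-1 >-8, r--
l=0 r=5: -8+5=-3 >-8, r--
l=0 r=4: -8+-1=-9 <-8, l++
l=1 r=4: -6+-1=-7 >-8, r--
l=1 r=3: -6+-4=-10 <-8, l++
l=2 r=3: -5+-4=-9 <-8, l++

12 moves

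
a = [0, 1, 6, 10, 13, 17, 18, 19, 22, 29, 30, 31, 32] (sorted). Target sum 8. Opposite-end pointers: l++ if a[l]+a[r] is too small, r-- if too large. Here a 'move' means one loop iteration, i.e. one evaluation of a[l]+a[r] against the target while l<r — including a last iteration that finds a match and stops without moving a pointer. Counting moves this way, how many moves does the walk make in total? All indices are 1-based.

[1,13] 0+32=32 >8 → r--
[1,12] 0+31=31 >8 → r--
[1,11] 0+30=30 >8 → r--
[1,10] 0+29=29 >8 → r--
[1,9] 0+22=22 >8 → r--
[1,8] 0+19=19 >8 → r--
[1,7] 0+18=18 >8 → r--
[1,6] 0+17=17 >8 → r--
[1,5] 0+13=13 >8 → r--
[1,4] 0+10=10 >8 → r--
[1,3] 0+6=6 <8 → l++
[2,3] 1+6=7 <8 → l++

12 moves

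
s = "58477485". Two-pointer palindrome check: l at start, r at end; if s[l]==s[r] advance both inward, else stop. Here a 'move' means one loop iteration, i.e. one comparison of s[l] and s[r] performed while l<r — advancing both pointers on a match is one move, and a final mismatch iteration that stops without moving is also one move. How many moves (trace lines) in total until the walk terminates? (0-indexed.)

4 moves

[0,7] '5'=='5' → l++,r--
[1,6] '8'=='8' → l++,r--
[2,5] '4'=='4' → l++,r--
[3,4] '7'=='7' → l++,r--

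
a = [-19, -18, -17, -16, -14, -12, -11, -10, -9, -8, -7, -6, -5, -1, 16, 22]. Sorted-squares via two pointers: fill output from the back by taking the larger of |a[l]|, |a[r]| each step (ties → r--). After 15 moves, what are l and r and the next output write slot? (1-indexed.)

l=14, r=14, next write slot=1

l=1 r=16: |-19|<=|22| out[16]=484, r--
l=1 r=15: |-19|>|16| out[15]=361, l++
l=2 r=15: |-18|>|16| out[14]=324, l++
l=3 r=15: |-17|>|16| out[13]=289, l++
l=4 r=15: |-16|<=|16| out[12]=256, r--
l=4 r=14: |-16|>|-1| out[11]=256, l++
l=5 r=14: |-14|>|-1| out[10]=196, l++
l=6 r=14: |-12|>|-1| out[9]=144, l++
l=7 r=14: |-11|>|-1| out[8]=121, l++
l=8 r=14: |-10|>|-1| out[7]=100, l++
l=9 r=14: |-9|>|-1| out[6]=81, l++
l=10 r=14: |-8|>|-1| out[5]=64, l++
l=11 r=14: |-7|>|-1| out[4]=49, l++
l=12 r=14: |-6|>|-1| out[3]=36, l++
l=13 r=14: |-5|>|-1| out[2]=25, l++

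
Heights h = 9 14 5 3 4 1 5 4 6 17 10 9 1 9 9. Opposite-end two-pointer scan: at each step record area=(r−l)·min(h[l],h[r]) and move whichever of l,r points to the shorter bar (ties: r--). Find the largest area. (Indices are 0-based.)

max area = 126

[0,14] min(9,9)*14=126 best=126 * → r--
[0,13] min(9,9)*13=117 best=126 → r--
[0,12] min(9,1)*12=12 best=126 → r--
[0,11] min(9,9)*11=99 best=126 → r--
[0,10] min(9,10)*10=90 best=126 → l++
[1,10] min(14,10)*9=90 best=126 → r--
[1,9] min(14,17)*8=112 best=126 → l++
[2,9] min(5,17)*7=35 best=126 → l++
[3,9] min(3,17)*6=18 best=126 → l++
[4,9] min(4,17)*5=20 best=126 → l++
[5,9] min(1,17)*4=4 best=126 → l++
[6,9] min(5,17)*3=15 best=126 → l++
[7,9] min(4,17)*2=8 best=126 → l++
[8,9] min(6,17)*1=6 best=126 → l++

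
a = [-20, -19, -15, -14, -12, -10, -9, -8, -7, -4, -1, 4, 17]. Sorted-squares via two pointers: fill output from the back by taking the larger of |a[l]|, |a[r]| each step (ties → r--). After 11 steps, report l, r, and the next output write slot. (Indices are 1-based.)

l=10, r=11, next write slot=2

l=1 r=13: |-20|>|17| out[13]=400, l++
l=2 r=13: |-19|>|17| out[12]=361, l++
l=3 r=13: |-15|<=|17| out[11]=289, r--
l=3 r=12: |-15|>|4| out[10]=225, l++
l=4 r=12: |-14|>|4| out[9]=196, l++
l=5 r=12: |-12|>|4| out[8]=144, l++
l=6 r=12: |-10|>|4| out[7]=100, l++
l=7 r=12: |-9|>|4| out[6]=81, l++
l=8 r=12: |-8|>|4| out[5]=64, l++
l=9 r=12: |-7|>|4| out[4]=49, l++
l=10 r=12: |-4|<=|4| out[3]=16, r--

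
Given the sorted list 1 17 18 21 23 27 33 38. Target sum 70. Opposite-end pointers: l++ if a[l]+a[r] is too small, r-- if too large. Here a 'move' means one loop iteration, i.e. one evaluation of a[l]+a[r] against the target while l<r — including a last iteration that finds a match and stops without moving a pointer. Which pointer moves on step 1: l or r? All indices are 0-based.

l=0 r=7: 1+38=39 <70, l++

l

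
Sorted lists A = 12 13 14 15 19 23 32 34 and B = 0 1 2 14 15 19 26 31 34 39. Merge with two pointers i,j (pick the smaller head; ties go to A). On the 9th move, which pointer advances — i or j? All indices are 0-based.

i=0 j=0: A[i]=12>B[j]=0 take 0, j++
i=0 j=1: A[i]=12>B[j]=1 take 1, j++
i=0 j=2: A[i]=12>B[j]=2 take 2, j++
i=0 j=3: A[i]=12<=B[j]=14 take 12, i++
i=1 j=3: A[i]=13<=B[j]=14 take 13, i++
i=2 j=3: A[i]=14<=B[j]=14 take 14, i++
i=3 j=3: A[i]=15>B[j]=14 take 14, j++
i=3 j=4: A[i]=15<=B[j]=15 take 15, i++
i=4 j=4: A[i]=19>B[j]=15 take 15, j++

j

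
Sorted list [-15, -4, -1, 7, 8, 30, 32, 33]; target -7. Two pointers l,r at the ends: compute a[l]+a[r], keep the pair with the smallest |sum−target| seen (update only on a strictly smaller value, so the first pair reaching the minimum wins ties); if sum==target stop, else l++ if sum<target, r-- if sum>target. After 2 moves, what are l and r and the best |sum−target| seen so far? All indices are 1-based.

[1,8] -15+33=18 d=25 * → r--
[1,7] -15+32=17 d=24 * → r--

l=1, r=6, best |Δ|=24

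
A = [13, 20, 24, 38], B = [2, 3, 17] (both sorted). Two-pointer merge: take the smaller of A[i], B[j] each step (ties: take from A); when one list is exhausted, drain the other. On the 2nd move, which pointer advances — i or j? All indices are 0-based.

j

[i=0,j=0] A[i]=13>B[j]=2 take 2 → j++
[i=0,j=1] A[i]=13>B[j]=3 take 3 → j++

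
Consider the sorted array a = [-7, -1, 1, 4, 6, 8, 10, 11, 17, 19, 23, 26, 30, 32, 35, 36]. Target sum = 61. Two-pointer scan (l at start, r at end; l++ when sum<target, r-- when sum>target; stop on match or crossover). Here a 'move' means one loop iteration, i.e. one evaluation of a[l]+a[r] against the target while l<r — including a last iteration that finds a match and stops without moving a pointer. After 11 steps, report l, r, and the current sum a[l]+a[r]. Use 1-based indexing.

l=1 r=16: -7+36=29 <61, l++
l=2 r=16: -1+36=35 <61, l++
l=3 r=16: 1+36=37 <61, l++
l=4 r=16: 4+36=40 <61, l++
l=5 r=16: 6+36=42 <61, l++
l=6 r=16: 8+36=44 <61, l++
l=7 r=16: 10+36=46 <61, l++
l=8 r=16: 11+36=47 <61, l++
l=9 r=16: 17+36=53 <61, l++
l=10 r=16: 19+36=55 <61, l++
l=11 r=16: 23+36=59 <61, l++

l=12, r=16, sum=62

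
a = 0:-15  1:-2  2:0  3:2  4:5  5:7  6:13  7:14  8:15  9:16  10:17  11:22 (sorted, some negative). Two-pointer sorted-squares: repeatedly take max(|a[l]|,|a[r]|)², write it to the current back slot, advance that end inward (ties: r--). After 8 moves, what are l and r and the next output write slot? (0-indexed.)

l=0 r=11: |-15|<=|22| out[11]=484, r--
l=0 r=10: |-15|<=|17| out[10]=289, r--
l=0 r=9: |-15|<=|16| out[9]=256, r--
l=0 r=8: |-15|<=|15| out[8]=225, r--
l=0 r=7: |-15|>|14| out[7]=225, l++
l=1 r=7: |-2|<=|14| out[6]=196, r--
l=1 r=6: |-2|<=|13| out[5]=169, r--
l=1 r=5: |-2|<=|7| out[4]=49, r--

l=1, r=4, next write slot=3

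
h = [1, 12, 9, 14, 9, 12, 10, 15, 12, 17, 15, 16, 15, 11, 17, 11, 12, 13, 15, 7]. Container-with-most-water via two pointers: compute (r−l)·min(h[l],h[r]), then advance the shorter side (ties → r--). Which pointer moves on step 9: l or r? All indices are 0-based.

l=0 r=19: min(1,7)*19=19 best=19 *, l++
l=1 r=19: min(12,7)*18=126 best=126 *, r--
l=1 r=18: min(12,15)*17=204 best=204 *, l++
l=2 r=18: min(9,15)*16=144 best=204, l++
l=3 r=18: min(14,15)*15=210 best=210 *, l++
l=4 r=18: min(9,15)*14=126 best=210, l++
l=5 r=18: min(12,15)*13=156 best=210, l++
l=6 r=18: min(10,15)*12=120 best=210, l++
l=7 r=18: min(15,15)*11=165 best=210, r--

r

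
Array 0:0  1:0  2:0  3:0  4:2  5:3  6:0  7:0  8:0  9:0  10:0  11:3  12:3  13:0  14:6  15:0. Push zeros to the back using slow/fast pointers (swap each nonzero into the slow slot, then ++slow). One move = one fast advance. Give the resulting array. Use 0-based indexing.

(s=0,f=0) a[fast]=0 → fast++
(s=0,f=1) a[fast]=0 → fast++
(s=0,f=2) a[fast]=0 → fast++
(s=0,f=3) a[fast]=0 → fast++
(s=0,f=4) a[fast]=2≠0 swap→a[0]=2 → slow++,fast++
(s=1,f=5) a[fast]=3≠0 swap→a[1]=3 → slow++,fast++
(s=2,f=6) a[fast]=0 → fast++
(s=2,f=7) a[fast]=0 → fast++
(s=2,f=8) a[fast]=0 → fast++
(s=2,f=9) a[fast]=0 → fast++
(s=2,f=10) a[fast]=0 → fast++
(s=2,f=11) a[fast]=3≠0 swap→a[2]=3 → slow++,fast++
(s=3,f=12) a[fast]=3≠0 swap→a[3]=3 → slow++,fast++
(s=4,f=13) a[fast]=0 → fast++
(s=4,f=14) a[fast]=6≠0 swap→a[4]=6 → slow++,fast++
(s=5,f=15) a[fast]=0 → fast++

[2, 3, 3, 3, 6, 0, 0, 0, 0, 0, 0, 0, 0, 0, 0, 0]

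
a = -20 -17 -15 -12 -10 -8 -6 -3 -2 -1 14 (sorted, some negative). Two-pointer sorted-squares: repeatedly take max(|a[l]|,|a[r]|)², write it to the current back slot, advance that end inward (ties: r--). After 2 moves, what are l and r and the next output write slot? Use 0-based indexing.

l=2, r=10, next write slot=8

[0,10] |-20|>|14| out[10]=400 → l++
[1,10] |-17|>|14| out[9]=289 → l++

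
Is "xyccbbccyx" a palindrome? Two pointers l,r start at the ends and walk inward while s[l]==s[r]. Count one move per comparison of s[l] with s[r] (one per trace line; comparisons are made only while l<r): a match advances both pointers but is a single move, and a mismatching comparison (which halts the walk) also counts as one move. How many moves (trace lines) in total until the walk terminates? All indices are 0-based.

[0,9] 'x'=='x' → l++,r--
[1,8] 'y'=='y' → l++,r--
[2,7] 'c'=='c' → l++,r--
[3,6] 'c'=='c' → l++,r--
[4,5] 'b'=='b' → l++,r--

5 moves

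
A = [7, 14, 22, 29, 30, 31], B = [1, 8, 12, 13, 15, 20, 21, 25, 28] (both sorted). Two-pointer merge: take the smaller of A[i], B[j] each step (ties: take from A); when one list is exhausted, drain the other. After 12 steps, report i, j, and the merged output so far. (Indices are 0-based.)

[i=0,j=0] A[i]=7>B[j]=1 take 1 → j++
[i=0,j=1] A[i]=7<=B[j]=8 take 7 → i++
[i=1,j=1] A[i]=14>B[j]=8 take 8 → j++
[i=1,j=2] A[i]=14>B[j]=12 take 12 → j++
[i=1,j=3] A[i]=14>B[j]=13 take 13 → j++
[i=1,j=4] A[i]=14<=B[j]=15 take 14 → i++
[i=2,j=4] A[i]=22>B[j]=15 take 15 → j++
[i=2,j=5] A[i]=22>B[j]=20 take 20 → j++
[i=2,j=6] A[i]=22>B[j]=21 take 21 → j++
[i=2,j=7] A[i]=22<=B[j]=25 take 22 → i++
[i=3,j=7] A[i]=29>B[j]=25 take 25 → j++
[i=3,j=8] A[i]=29>B[j]=28 take 28 → j++

i=3, j=9, merged so far=[1, 7, 8, 12, 13, 14, 15, 20, 21, 22, 25, 28]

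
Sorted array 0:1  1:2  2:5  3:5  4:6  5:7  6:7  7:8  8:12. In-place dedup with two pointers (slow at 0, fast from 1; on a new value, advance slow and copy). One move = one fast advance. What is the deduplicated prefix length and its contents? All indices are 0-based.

length 7; prefix = [1, 2, 5, 6, 7, 8, 12]

slow=0 fast=1: a[fast]=2≠a[slow]=1 write a[1]=2, slow++,fast++
slow=1 fast=2: a[fast]=5≠a[slow]=2 write a[2]=5, slow++,fast++
slow=2 fast=3: a[fast]=5=a[slow] dup, fast++
slow=2 fast=4: a[fast]=6≠a[slow]=5 write a[3]=6, slow++,fast++
slow=3 fast=5: a[fast]=7≠a[slow]=6 write a[4]=7, slow++,fast++
slow=4 fast=6: a[fast]=7=a[slow] dup, fast++
slow=4 fast=7: a[fast]=8≠a[slow]=7 write a[5]=8, slow++,fast++
slow=5 fast=8: a[fast]=12≠a[slow]=8 write a[6]=12, slow++,fast++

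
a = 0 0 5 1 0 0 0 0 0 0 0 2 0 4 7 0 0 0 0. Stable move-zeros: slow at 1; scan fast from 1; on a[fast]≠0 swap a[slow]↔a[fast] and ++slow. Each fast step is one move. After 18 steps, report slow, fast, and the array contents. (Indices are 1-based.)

(s=1,f=1) a[fast]=0 → fast++
(s=1,f=2) a[fast]=0 → fast++
(s=1,f=3) a[fast]=5≠0 swap→a[1]=5 → slow++,fast++
(s=2,f=4) a[fast]=1≠0 swap→a[2]=1 → slow++,fast++
(s=3,f=5) a[fast]=0 → fast++
(s=3,f=6) a[fast]=0 → fast++
(s=3,f=7) a[fast]=0 → fast++
(s=3,f=8) a[fast]=0 → fast++
(s=3,f=9) a[fast]=0 → fast++
(s=3,f=10) a[fast]=0 → fast++
(s=3,f=11) a[fast]=0 → fast++
(s=3,f=12) a[fast]=2≠0 swap→a[3]=2 → slow++,fast++
(s=4,f=13) a[fast]=0 → fast++
(s=4,f=14) a[fast]=4≠0 swap→a[4]=4 → slow++,fast++
(s=5,f=15) a[fast]=7≠0 swap→a[5]=7 → slow++,fast++
(s=6,f=16) a[fast]=0 → fast++
(s=6,f=17) a[fast]=0 → fast++
(s=6,f=18) a[fast]=0 → fast++

slow=6, fast=19, a=[5, 1, 2, 4, 7, 0, 0, 0, 0, 0, 0, 0, 0, 0, 0, 0, 0, 0, 0]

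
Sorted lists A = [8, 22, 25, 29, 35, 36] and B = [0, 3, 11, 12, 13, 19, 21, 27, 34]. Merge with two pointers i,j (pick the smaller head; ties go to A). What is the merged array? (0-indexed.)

[0, 3, 8, 11, 12, 13, 19, 21, 22, 25, 27, 29, 34, 35, 36]

[i=0,j=0] A[i]=8>B[j]=0 take 0 → j++
[i=0,j=1] A[i]=8>B[j]=3 take 3 → j++
[i=0,j=2] A[i]=8<=B[j]=11 take 8 → i++
[i=1,j=2] A[i]=22>B[j]=11 take 11 → j++
[i=1,j=3] A[i]=22>B[j]=12 take 12 → j++
[i=1,j=4] A[i]=22>B[j]=13 take 13 → j++
[i=1,j=5] A[i]=22>B[j]=19 take 19 → j++
[i=1,j=6] A[i]=22>B[j]=21 take 21 → j++
[i=1,j=7] A[i]=22<=B[j]=27 take 22 → i++
[i=2,j=7] A[i]=25<=B[j]=27 take 25 → i++
[i=3,j=7] A[i]=29>B[j]=27 take 27 → j++
[i=3,j=8] A[i]=29<=B[j]=34 take 29 → i++
[i=4,j=8] A[i]=35>B[j]=34 take 34 → j++
[i=4,j=9] B done, take A[i]=35 → i++
[i=5,j=9] B done, take A[i]=36 → i++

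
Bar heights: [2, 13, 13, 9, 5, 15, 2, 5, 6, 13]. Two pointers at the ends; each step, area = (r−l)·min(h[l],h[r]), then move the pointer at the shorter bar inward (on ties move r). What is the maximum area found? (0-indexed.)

l=0 r=9: min(2,13)*9=18 best=18 *, l++
l=1 r=9: min(13,13)*8=104 best=104 *, r--
l=1 r=8: min(13,6)*7=42 best=104, r--
l=1 r=7: min(13,5)*6=30 best=104, r--
l=1 r=6: min(13,2)*5=10 best=104, r--
l=1 r=5: min(13,15)*4=52 best=104, l++
l=2 r=5: min(13,15)*3=39 best=104, l++
l=3 r=5: min(9,15)*2=18 best=104, l++
l=4 r=5: min(5,15)*1=5 best=104, l++

max area = 104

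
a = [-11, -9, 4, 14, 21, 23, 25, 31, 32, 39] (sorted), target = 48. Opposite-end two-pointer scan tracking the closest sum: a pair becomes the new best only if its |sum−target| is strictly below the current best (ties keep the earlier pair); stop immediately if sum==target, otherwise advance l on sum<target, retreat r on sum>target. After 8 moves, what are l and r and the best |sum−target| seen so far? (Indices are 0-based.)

l=5, r=6, best |Δ|=2

[0,9] -11+39=28 d=20 * → l++
[1,9] -9+39=30 d=18 * → l++
[2,9] 4+39=43 d=5 * → l++
[3,9] 14+39=53 d=5 → r--
[3,8] 14+32=46 d=2 * → l++
[4,8] 21+32=53 d=5 → r--
[4,7] 21+31=52 d=4 → r--
[4,6] 21+25=46 d=2 → l++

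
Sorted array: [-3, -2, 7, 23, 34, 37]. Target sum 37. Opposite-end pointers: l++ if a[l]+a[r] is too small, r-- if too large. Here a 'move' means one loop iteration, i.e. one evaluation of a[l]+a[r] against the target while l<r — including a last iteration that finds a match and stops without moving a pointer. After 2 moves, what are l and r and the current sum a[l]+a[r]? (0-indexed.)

l=2, r=5, sum=44

l=0 r=5: -3+37=34 <37, l++
l=1 r=5: -2+37=35 <37, l++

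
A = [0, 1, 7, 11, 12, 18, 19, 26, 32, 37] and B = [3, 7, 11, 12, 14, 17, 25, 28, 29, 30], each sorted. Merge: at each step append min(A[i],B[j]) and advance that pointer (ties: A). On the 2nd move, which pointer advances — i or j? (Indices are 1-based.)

i

i=1 j=1: A[i]=0<=B[j]=3 take 0, i++
i=2 j=1: A[i]=1<=B[j]=3 take 1, i++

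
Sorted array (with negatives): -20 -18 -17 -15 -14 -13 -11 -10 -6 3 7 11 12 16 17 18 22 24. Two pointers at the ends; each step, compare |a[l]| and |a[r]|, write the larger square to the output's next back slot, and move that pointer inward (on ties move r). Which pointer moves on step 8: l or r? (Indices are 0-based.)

r

[0,17] |-20|<=|24| out[17]=576 → r--
[0,16] |-20|<=|22| out[16]=484 → r--
[0,15] |-20|>|18| out[15]=400 → l++
[1,15] |-18|<=|18| out[14]=324 → r--
[1,14] |-18|>|17| out[13]=324 → l++
[2,14] |-17|<=|17| out[12]=289 → r--
[2,13] |-17|>|16| out[11]=289 → l++
[3,13] |-15|<=|16| out[10]=256 → r--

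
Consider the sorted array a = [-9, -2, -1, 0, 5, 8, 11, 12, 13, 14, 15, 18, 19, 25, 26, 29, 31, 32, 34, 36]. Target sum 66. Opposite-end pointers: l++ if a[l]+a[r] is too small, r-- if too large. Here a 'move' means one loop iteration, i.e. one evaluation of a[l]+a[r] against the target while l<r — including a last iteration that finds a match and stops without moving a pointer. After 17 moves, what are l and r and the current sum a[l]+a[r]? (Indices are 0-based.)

l=16, r=18, sum=65

l=0 r=19: -9+36=27 <66, l++
l=1 r=19: -2+36=34 <66, l++
l=2 r=19: -1+36=35 <66, l++
l=3 r=19: 0+36=36 <66, l++
l=4 r=19: 5+36=41 <66, l++
l=5 r=19: 8+36=44 <66, l++
l=6 r=19: 11+36=47 <66, l++
l=7 r=19: 12+36=48 <66, l++
l=8 r=19: 13+36=49 <66, l++
l=9 r=19: 14+36=50 <66, l++
l=10 r=19: 15+36=51 <66, l++
l=11 r=19: 18+36=54 <66, l++
l=12 r=19: 19+36=55 <66, l++
l=13 r=19: 25+36=61 <66, l++
l=14 r=19: 26+36=62 <66, l++
l=15 r=19: 29+36=65 <66, l++
l=16 r=19: 31+36=67 >66, r--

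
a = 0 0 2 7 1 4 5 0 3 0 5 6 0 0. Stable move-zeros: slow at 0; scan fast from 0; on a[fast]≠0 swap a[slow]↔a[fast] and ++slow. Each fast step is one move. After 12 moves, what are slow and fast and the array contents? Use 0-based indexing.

(s=0,f=0) a[fast]=0 → fast++
(s=0,f=1) a[fast]=0 → fast++
(s=0,f=2) a[fast]=2≠0 swap→a[0]=2 → slow++,fast++
(s=1,f=3) a[fast]=7≠0 swap→a[1]=7 → slow++,fast++
(s=2,f=4) a[fast]=1≠0 swap→a[2]=1 → slow++,fast++
(s=3,f=5) a[fast]=4≠0 swap→a[3]=4 → slow++,fast++
(s=4,f=6) a[fast]=5≠0 swap→a[4]=5 → slow++,fast++
(s=5,f=7) a[fast]=0 → fast++
(s=5,f=8) a[fast]=3≠0 swap→a[5]=3 → slow++,fast++
(s=6,f=9) a[fast]=0 → fast++
(s=6,f=10) a[fast]=5≠0 swap→a[6]=5 → slow++,fast++
(s=7,f=11) a[fast]=6≠0 swap→a[7]=6 → slow++,fast++

slow=8, fast=12, a=[2, 7, 1, 4, 5, 3, 5, 6, 0, 0, 0, 0, 0, 0]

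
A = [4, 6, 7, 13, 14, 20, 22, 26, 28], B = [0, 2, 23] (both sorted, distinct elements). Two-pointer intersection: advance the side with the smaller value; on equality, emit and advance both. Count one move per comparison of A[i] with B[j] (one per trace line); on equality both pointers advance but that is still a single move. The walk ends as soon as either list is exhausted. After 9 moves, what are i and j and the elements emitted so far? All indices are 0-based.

i=7, j=2, emitted=[]

i=0 j=0: 4>0, j++
i=0 j=1: 4>2, j++
i=0 j=2: 4<23, i++
i=1 j=2: 6<23, i++
i=2 j=2: 7<23, i++
i=3 j=2: 13<23, i++
i=4 j=2: 14<23, i++
i=5 j=2: 20<23, i++
i=6 j=2: 22<23, i++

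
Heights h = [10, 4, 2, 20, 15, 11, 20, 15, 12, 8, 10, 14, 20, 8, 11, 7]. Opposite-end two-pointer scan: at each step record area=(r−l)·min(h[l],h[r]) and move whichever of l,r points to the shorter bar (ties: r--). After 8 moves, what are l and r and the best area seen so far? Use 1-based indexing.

[1,16] min(10,7)*15=105 best=105 * → r--
[1,15] min(10,11)*14=140 best=140 * → l++
[2,15] min(4,11)*13=52 best=140 → l++
[3,15] min(2,11)*12=24 best=140 → l++
[4,15] min(20,11)*11=121 best=140 → r--
[4,14] min(20,8)*10=80 best=140 → r--
[4,13] min(20,20)*9=180 best=180 * → r--
[4,12] min(20,14)*8=112 best=180 → r--

l=4, r=11, best area=180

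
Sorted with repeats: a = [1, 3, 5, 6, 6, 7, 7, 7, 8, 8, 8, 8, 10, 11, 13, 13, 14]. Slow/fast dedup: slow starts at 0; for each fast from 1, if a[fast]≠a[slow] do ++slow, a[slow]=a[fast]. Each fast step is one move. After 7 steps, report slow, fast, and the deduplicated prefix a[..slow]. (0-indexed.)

slow=0 fast=1: a[fast]=3≠a[slow]=1 write a[1]=3, slow++,fast++
slow=1 fast=2: a[fast]=5≠a[slow]=3 write a[2]=5, slow++,fast++
slow=2 fast=3: a[fast]=6≠a[slow]=5 write a[3]=6, slow++,fast++
slow=3 fast=4: a[fast]=6=a[slow] dup, fast++
slow=3 fast=5: a[fast]=7≠a[slow]=6 write a[4]=7, slow++,fast++
slow=4 fast=6: a[fast]=7=a[slow] dup, fast++
slow=4 fast=7: a[fast]=7=a[slow] dup, fast++

slow=4, fast=8, prefix=[1, 3, 5, 6, 7]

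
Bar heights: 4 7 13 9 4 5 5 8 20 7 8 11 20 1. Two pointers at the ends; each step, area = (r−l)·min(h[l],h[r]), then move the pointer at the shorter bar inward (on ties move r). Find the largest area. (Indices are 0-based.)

max area = 130

l=0 r=13: min(4,1)*13=13 best=13 *, r--
l=0 r=12: min(4,20)*12=48 best=48 *, l++
l=1 r=12: min(7,20)*11=77 best=77 *, l++
l=2 r=12: min(13,20)*10=130 best=130 *, l++
l=3 r=12: min(9,20)*9=81 best=130, l++
l=4 r=12: min(4,20)*8=32 best=130, l++
l=5 r=12: min(5,20)*7=35 best=130, l++
l=6 r=12: min(5,20)*6=30 best=130, l++
l=7 r=12: min(8,20)*5=40 best=130, l++
l=8 r=12: min(20,20)*4=80 best=130, r--
l=8 r=11: min(20,11)*3=33 best=130, r--
l=8 r=10: min(20,8)*2=16 best=130, r--
l=8 r=9: min(20,7)*1=7 best=130, r--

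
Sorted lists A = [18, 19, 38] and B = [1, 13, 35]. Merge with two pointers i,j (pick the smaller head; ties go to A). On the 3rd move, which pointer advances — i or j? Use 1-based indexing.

i=1 j=1: A[i]=18>B[j]=1 take 1, j++
i=1 j=2: A[i]=18>B[j]=13 take 13, j++
i=1 j=3: A[i]=18<=B[j]=35 take 18, i++

i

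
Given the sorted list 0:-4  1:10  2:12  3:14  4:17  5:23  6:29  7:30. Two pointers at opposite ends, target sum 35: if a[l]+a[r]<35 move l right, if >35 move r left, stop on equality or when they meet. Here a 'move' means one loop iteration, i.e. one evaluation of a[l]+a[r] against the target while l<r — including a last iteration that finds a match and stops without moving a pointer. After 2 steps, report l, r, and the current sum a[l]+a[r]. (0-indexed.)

l=1, r=6, sum=39

l=0 r=7: -4+30=26 <35, l++
l=1 r=7: 10+30=40 >35, r--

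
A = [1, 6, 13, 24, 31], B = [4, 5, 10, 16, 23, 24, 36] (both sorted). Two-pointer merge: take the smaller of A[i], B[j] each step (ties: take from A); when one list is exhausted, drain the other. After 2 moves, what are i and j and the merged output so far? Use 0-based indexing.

i=1, j=1, merged so far=[1, 4]

[i=0,j=0] A[i]=1<=B[j]=4 take 1 → i++
[i=1,j=0] A[i]=6>B[j]=4 take 4 → j++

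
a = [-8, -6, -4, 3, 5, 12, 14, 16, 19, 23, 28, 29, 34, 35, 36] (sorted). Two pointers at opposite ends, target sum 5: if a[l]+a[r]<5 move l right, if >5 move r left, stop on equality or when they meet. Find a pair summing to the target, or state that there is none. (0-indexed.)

l=0 r=14: -8+36=28 >5, r--
l=0 r=13: -8+35=27 >5, r--
l=0 r=12: -8+34=26 >5, r--
l=0 r=11: -8+29=21 >5, r--
l=0 r=10: -8+28=20 >5, r--
l=0 r=9: -8+23=15 >5, r--
l=0 r=8: -8+19=11 >5, r--
l=0 r=7: -8+16=8 >5, r--
l=0 r=6: -8+14=6 >5, r--
l=0 r=5: -8+12=4 <5, l++
l=1 r=5: -6+12=6 >5, r--
l=1 r=4: -6+5=-1 <5, l++
l=2 r=4: -4+5=1 <5, l++
l=3 r=4: 3+5=8 >5, r--

no pair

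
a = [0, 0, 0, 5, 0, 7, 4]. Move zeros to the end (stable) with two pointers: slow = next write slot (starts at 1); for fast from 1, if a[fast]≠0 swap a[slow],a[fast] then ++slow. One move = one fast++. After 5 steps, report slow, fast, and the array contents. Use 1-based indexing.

(s=1,f=1) a[fast]=0 → fast++
(s=1,f=2) a[fast]=0 → fast++
(s=1,f=3) a[fast]=0 → fast++
(s=1,f=4) a[fast]=5≠0 swap→a[1]=5 → slow++,fast++
(s=2,f=5) a[fast]=0 → fast++

slow=2, fast=6, a=[5, 0, 0, 0, 0, 7, 4]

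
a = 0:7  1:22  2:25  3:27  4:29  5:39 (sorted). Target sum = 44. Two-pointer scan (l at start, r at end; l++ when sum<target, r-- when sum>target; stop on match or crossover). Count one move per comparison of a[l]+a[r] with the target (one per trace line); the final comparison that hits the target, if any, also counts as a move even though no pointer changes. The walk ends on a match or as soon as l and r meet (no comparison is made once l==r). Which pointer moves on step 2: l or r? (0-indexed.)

l

l=0 r=5: 7+39=46 >44, r--
l=0 r=4: 7+29=36 <44, l++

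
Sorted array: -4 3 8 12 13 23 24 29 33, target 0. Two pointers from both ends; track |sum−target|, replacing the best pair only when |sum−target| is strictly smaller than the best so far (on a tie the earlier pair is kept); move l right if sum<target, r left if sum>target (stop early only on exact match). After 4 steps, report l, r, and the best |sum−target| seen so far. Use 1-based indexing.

[1,9] -4+33=29 d=29 * → r--
[1,8] -4+29=25 d=25 * → r--
[1,7] -4+24=20 d=20 * → r--
[1,6] -4+23=19 d=19 * → r--

l=1, r=5, best |Δ|=19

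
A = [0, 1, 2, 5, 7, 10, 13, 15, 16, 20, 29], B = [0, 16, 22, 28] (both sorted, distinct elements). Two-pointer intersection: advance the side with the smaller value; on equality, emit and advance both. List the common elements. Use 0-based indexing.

intersection = [0, 16]

i=0 j=0: 0==0 emit, i++,j++
i=1 j=1: 1<16, i++
i=2 j=1: 2<16, i++
i=3 j=1: 5<16, i++
i=4 j=1: 7<16, i++
i=5 j=1: 10<16, i++
i=6 j=1: 13<16, i++
i=7 j=1: 15<16, i++
i=8 j=1: 16==16 emit, i++,j++
i=9 j=2: 20<22, i++
i=10 j=2: 29>22, j++
i=10 j=3: 29>28, j++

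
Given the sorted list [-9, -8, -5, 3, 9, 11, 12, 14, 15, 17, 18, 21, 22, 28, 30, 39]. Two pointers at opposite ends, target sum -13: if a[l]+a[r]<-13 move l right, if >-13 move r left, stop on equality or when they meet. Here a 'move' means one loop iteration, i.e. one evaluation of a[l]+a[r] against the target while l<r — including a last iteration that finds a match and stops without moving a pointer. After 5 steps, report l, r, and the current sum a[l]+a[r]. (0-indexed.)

l=0 r=15: -9+39=30 >-13, r--
l=0 r=14: -9+30=21 >-13, r--
l=0 r=13: -9+28=19 >-13, r--
l=0 r=12: -9+22=13 >-13, r--
l=0 r=11: -9+21=12 >-13, r--

l=0, r=10, sum=9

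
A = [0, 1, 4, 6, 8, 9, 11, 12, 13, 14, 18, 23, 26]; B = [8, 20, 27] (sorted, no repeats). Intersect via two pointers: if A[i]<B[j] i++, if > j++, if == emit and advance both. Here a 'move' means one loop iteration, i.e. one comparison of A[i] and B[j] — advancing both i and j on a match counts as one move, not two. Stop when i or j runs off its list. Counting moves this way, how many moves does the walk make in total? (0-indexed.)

14 moves

[i=0,j=0] 0<8 → i++
[i=1,j=0] 1<8 → i++
[i=2,j=0] 4<8 → i++
[i=3,j=0] 6<8 → i++
[i=4,j=0] 8==8 emit → i++,j++
[i=5,j=1] 9<20 → i++
[i=6,j=1] 11<20 → i++
[i=7,j=1] 12<20 → i++
[i=8,j=1] 13<20 → i++
[i=9,j=1] 14<20 → i++
[i=10,j=1] 18<20 → i++
[i=11,j=1] 23>20 → j++
[i=11,j=2] 23<27 → i++
[i=12,j=2] 26<27 → i++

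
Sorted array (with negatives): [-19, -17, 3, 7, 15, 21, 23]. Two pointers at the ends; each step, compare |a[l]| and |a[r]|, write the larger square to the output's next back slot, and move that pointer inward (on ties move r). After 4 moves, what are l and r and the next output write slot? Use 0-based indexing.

l=2, r=4, next write slot=2

l=0 r=6: |-19|<=|23| out[6]=529, r--
l=0 r=5: |-19|<=|21| out[5]=441, r--
l=0 r=4: |-19|>|15| out[4]=361, l++
l=1 r=4: |-17|>|15| out[3]=289, l++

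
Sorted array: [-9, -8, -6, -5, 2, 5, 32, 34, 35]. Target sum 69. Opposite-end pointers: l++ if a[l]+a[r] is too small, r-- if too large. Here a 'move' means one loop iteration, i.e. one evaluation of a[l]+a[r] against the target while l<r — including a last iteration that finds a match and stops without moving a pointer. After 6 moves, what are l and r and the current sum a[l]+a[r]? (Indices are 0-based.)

[0,8] -9+35=26 <69 → l++
[1,8] -8+35=27 <69 → l++
[2,8] -6+35=29 <69 → l++
[3,8] -5+35=30 <69 → l++
[4,8] 2+35=37 <69 → l++
[5,8] 5+35=40 <69 → l++

l=6, r=8, sum=67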